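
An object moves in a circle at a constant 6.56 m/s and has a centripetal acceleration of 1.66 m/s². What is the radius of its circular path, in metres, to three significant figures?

a_c = v²/r ⇒ r = v²/a_c = (6.56)²/1.66 = 43.03/1.66 = 25.92 m.

25.9 m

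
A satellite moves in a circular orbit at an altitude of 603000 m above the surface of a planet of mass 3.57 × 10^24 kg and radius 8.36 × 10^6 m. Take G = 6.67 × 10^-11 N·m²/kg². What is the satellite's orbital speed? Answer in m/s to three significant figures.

5150 m/s

Orbital radius r = R + h = 8.36 × 10^6 + 603000 = 8.963 × 10^6 m.
Gravity supplies the centripetal force: G M m / r² = m v² / r, so v = √(GM/r).
v = √(6.67 × 10^-11 × 3.57 × 10^24 / 8.963 × 10^6) = √(2.657 × 10^7) = 5154 m/s.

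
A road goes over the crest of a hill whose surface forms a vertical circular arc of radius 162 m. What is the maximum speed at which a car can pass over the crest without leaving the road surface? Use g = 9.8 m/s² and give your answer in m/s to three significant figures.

At the crest the centre of the circle is below the car, so the net downward (centripetal) force is mg − N = mv²/r.
The car leaves the road when N → 0, giving v_max = √(g r) = √(9.8 × 162) = 39.84 m/s.

39.8 m/s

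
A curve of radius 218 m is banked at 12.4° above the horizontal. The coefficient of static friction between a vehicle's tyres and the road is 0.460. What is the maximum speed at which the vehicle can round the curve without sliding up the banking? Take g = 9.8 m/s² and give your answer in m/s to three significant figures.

At the maximum speed, friction acts down the slope at its limiting value f = μN. Radially (horizontal, toward centre): N sinθ + μN cosθ = mv²/r. Vertically: N cosθ − μN sinθ = mg.
Dividing: v² = r g (sinθ + μcosθ)/(cosθ − μsinθ).
sinθ + μcosθ = 0.2147 + 0.460×0.9767 = 0.6640; cosθ − μsinθ = 0.9767 − 0.460×0.2147 = 0.8779.
v² = 218 × 9.8 × 0.6640/0.8779 = 1616 m²/s², so v = 40.20 m/s.

40.2 m/s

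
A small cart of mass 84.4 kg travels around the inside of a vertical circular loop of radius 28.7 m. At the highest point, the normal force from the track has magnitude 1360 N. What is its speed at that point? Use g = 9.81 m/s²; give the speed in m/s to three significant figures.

At the top, N + mg = mv²/r, so v = √(r(N/m + g)) = √(28.7 × (1360/84.4 + 9.81)) = √(28.7 × 25.92) = √744.0 = 27.28 m/s.

27.3 m/s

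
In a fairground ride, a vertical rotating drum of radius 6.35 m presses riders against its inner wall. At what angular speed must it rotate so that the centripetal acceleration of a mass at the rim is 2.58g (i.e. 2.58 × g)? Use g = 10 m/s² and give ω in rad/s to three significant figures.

Centripetal acceleration a_c = ω²r. Setting ω²r = 2.58g:
ω = √(2.58g / r) = √(2.58 × 10.0 / 6.35) = √4.063 = 2.016 rad/s.

2.02 rad/s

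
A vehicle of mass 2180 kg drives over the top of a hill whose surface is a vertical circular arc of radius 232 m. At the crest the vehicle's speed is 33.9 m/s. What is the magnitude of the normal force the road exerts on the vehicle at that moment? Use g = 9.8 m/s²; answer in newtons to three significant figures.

10600 N

At the crest the centripetal acceleration points downward (toward the centre of the arc), so mg − N = mv²/r.
N = m(g − v²/r) = 2180 × (9.8 − (33.9)²/232) = 2180 × (9.8 − 4.953) = 2180 × 4.847 = 10570 N.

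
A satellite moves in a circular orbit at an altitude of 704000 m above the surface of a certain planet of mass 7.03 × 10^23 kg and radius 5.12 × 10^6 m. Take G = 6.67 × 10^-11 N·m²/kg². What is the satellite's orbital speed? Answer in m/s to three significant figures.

2840 m/s

Orbital radius r = R + h = 5.12 × 10^6 + 704000 = 5.824 × 10^6 m.
Gravity supplies the centripetal force: G M m / r² = m v² / r, so v = √(GM/r).
v = √(6.67 × 10^-11 × 7.03 × 10^23 / 5.824 × 10^6) = √(8.051 × 10^6) = 2837 m/s.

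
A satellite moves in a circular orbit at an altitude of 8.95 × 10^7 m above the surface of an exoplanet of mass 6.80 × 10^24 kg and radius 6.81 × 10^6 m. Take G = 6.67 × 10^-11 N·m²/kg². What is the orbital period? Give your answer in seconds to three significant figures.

279000 s

r = R + h = 6.81 × 10^6 + 8.95 × 10^7 = 9.631 × 10^7 m. Gravity provides the centripetal force: G M m / r² = m v² / r ⇒ v = √(GM/r) = 2170 m/s.
T = 2πr/v = 2π × 9.631 × 10^7 / 2170 = 278800 s.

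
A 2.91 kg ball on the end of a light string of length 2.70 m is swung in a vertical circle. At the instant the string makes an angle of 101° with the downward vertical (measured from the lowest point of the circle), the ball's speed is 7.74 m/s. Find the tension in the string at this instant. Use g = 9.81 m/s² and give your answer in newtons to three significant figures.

Take the radial direction toward the centre of the circle as positive. The component of the weight along the string toward the centre is −mg cos φ (φ measured from the bottom), so Newton's second law along the string gives T − mg cos φ = m v²/r.
cos 101° = -0.1908, so T = m(v²/r + g cos φ) = 2.91 × ((7.74)²/2.70 + 9.81 × -0.1908) = 2.91 × (22.19 + (-1.872)) = 2.91 × 20.32 = 59.12 N.

59.1 N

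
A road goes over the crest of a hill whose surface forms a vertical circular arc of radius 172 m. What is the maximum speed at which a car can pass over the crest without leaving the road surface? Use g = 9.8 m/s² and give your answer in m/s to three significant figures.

At the crest the centre of the circle is below the car, so the net downward (centripetal) force is mg − N = mv²/r.
The car leaves the road when N → 0, giving v_max = √(g r) = √(9.8 × 172) = 41.06 m/s.

41.1 m/s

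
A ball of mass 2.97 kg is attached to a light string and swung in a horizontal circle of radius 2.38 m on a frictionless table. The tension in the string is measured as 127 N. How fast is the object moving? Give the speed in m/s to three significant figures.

T = m v²/r ⇒ v = √(T r / m) = √(127 × 2.38 / 2.97) = √101.8 = 10.09 m/s.

10.1 m/s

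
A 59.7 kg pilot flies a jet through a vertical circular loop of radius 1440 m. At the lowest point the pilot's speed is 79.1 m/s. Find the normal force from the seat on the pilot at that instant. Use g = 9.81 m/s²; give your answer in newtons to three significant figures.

845 N

At the lowest point, N points up (toward the centre) and the weight mg points down (away from the centre), so the net inward force is N − mg = mv²/r.
N = m(v²/r + g) = 59.7 × ((79.1)²/1440 + 9.81) = 59.7 × (4.345 + 9.81) = 59.7 × 14.16 = 845.1 N.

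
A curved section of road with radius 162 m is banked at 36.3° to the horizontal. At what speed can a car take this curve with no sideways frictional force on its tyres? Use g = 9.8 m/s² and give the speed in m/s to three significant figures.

34.1 m/s

On a frictionless banked curve, N sinθ = mv²/r and N cosθ = mg, so tanθ = v²/(rg).
v = √(r g tanθ) = √(162 × 9.8 × tan 36.3°) = √(162 × 9.8 × 0.7346) = √1166 = 34.15 m/s.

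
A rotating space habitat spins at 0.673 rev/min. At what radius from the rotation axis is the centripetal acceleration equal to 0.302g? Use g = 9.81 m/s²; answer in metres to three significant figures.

ω = 0.673 rev/min × 2π/60 = 0.07048 rad/s.
a_c = ω²r = 0.302g ⇒ r = 0.302 × 9.81 / (0.07048)² = 2.963/0.004967 = 596.5 m.

596 m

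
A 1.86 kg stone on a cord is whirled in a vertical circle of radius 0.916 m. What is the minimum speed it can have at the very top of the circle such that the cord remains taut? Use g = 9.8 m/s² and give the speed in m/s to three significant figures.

3.00 m/s

At the top, both weight mg and T point toward the centre: T + mg = mv²/r.
At minimum speed T → 0, so mg = mv_min²/r ⇒ v_min = √(g r) = √(9.8 × 0.916) = 2.996 m/s.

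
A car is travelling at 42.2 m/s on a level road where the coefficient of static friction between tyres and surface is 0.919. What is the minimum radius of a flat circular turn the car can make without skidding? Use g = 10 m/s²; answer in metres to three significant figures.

At the limit, μ_s m g = m v²/r, so r_min = v²/(μ_s g) = (42.2)²/(0.919 × 10.0) = 1781/9.190 = 193.8 m.

194 m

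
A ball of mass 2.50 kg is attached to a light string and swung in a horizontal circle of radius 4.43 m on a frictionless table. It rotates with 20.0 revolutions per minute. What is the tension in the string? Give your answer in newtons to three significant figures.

ω = 20.0 rev/min × 2π/60 = 2.094 rad/s, so v = ωr = 2.094 × 4.43 = 9.278 m/s.
The tension is the only horizontal force, so it supplies the full centripetal force: T = m v²/r = 2.50 × (9.278)²/4.43 = 2.50 × 86.08/4.43 = 48.58 N.

48.6 N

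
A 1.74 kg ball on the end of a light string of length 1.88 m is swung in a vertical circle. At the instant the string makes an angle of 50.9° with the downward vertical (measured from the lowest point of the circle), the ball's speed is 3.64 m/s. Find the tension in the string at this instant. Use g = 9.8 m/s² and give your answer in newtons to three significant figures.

Take the radial direction toward the centre of the circle as positive. The component of the weight along the string toward the centre is −mg cos φ (φ measured from the bottom), so Newton's second law along the string gives T − mg cos φ = m v²/r.
cos 50.9° = 0.6307, so T = m(v²/r + g cos φ) = 1.74 × ((3.64)²/1.88 + 9.8 × 0.6307) = 1.74 × (7.048 + (6.181)) = 1.74 × 13.23 = 23.02 N.

23.0 N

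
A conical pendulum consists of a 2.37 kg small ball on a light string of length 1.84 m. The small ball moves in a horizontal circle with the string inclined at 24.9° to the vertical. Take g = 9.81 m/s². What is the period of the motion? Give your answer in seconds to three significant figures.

2.59 s

r = L sinθ = 0.7747 m. From T sinθ = mω²r and T cosθ = mg: tanθ = ω²r/g, so ω² = g tanθ / r = g/(L cosθ).
ω = √(g/(L cosθ)) = √(9.81/(1.84 × 0.9070)) = √5.878 = 2.424 rad/s.
Period = 2π/ω = 2.592 s.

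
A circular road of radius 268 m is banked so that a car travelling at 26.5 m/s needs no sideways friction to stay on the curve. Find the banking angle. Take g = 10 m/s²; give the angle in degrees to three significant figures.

14.7°

With no friction, the horizontal component of the normal force provides the centripetal force: N sinθ = mv²/r, while N cosθ = mg vertically.
Dividing: tanθ = v²/(r g) = (26.5)²/(268 × 10.0) = 702.2/2680 = 0.2620.
θ = arctan(0.2620) = 14.68°.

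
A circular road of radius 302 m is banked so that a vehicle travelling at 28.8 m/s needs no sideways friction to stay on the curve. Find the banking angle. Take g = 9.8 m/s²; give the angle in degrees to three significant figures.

15.7°

For a frictionless banked turn: horizontally N sinθ = mv²/r and vertically N cosθ = mg.
Dividing: tanθ = v²/(r g) = (28.8)²/(302 × 9.8) = 829.4/2960 = 0.2803.
θ = arctan(0.2803) = 15.66°.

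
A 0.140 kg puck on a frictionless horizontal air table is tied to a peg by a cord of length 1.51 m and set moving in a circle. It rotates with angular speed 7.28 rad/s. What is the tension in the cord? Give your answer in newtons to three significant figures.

v = ωr = 7.28 × 1.51 = 10.99 m/s.
The tension is the only horizontal force, so it supplies the full centripetal force: T = m v²/r = 0.140 × (10.99)²/1.51 = 0.140 × 120.8/1.51 = 11.20 N.

11.2 N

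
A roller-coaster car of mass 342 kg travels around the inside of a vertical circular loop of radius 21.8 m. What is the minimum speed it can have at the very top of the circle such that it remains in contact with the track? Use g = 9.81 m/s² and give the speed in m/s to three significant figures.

14.6 m/s

At the highest point the centre is directly below, so both the weight and N act inward: N + mg = mv²/r.
At minimum speed N → 0, so mg = mv_min²/r ⇒ v_min = √(g r) = √(9.81 × 21.8) = 14.62 m/s.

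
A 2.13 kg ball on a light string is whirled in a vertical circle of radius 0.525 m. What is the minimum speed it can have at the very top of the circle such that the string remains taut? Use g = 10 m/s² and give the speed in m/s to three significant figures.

At the highest point the centre is directly below, so both the weight and T act inward: T + mg = mv²/r.
At minimum speed T → 0, so mg = mv_min²/r ⇒ v_min = √(g r) = √(10.0 × 0.525) = 2.291 m/s.

2.29 m/s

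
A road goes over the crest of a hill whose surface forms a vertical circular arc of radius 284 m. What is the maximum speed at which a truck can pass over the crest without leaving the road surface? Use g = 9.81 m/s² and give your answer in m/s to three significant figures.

52.8 m/s

At the crest the centre of the circle is below the truck, so the net downward (centripetal) force is mg − N = mv²/r.
The truck leaves the road when N → 0, giving v_max = √(g r) = √(9.81 × 284) = 52.78 m/s.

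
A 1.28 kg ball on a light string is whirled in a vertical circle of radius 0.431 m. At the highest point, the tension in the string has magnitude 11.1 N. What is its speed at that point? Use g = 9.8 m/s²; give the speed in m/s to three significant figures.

At the top, T + mg = mv²/r, so v = √(r(T/m + g)) = √(0.431 × (11.1/1.28 + 9.8)) = √(0.431 × 18.47) = √7.961 = 2.822 m/s.

2.82 m/s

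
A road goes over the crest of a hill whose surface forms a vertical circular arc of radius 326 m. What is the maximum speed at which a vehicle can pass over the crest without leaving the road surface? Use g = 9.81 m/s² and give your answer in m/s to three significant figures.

At the crest the centre of the circle is below the vehicle, so the net downward (centripetal) force is mg − N = mv²/r.
The vehicle leaves the road when N → 0, giving v_max = √(g r) = √(9.81 × 326) = 56.55 m/s.

56.6 m/s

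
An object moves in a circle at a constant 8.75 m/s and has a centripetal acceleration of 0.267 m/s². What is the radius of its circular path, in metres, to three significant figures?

287 m

a_c = v²/r ⇒ r = v²/a_c = (8.75)²/0.267 = 76.56/0.267 = 286.8 m.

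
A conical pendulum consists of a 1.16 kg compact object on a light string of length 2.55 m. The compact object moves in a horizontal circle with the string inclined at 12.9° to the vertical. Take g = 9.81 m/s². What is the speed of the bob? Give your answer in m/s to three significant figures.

1.13 m/s

The radius of the circle is r = L sinθ = 2.55 × sin 12.9° = 0.5693 m.
Horizontally T sinθ = mv²/r and vertically T cosθ = mg, so tanθ = v²/(rg).
v = √(r g tanθ) = √(0.5693 × 9.81 × 0.2290) = √1.279 = 1.131 m/s.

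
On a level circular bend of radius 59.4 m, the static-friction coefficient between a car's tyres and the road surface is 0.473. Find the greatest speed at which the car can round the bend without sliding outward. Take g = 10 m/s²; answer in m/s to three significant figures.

16.8 m/s

The only inward force on a level bend is static friction, so at the limit f_s = μ_s N = μ_s m g = m v²/r.
Mass cancels: v_max = √(μ_s g r) = √(0.473 × 10.0 × 59.4) = √281.0 = 16.76 m/s.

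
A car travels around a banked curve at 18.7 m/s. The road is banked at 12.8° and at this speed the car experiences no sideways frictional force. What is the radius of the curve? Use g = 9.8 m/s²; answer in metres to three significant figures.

157 m

Frictionless banking: tanθ = v²/(rg), so r = v²/(g tanθ).
r = (18.7)²/(9.8 × tan 12.8°) = 349.7/(9.8 × 0.2272) = 349.7/2.227 = 157.1 m.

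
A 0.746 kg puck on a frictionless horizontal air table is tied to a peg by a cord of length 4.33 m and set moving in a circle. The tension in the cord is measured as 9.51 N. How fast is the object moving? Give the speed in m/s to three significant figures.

T = m v²/r ⇒ v = √(T r / m) = √(9.51 × 4.33 / 0.746) = √55.20 = 7.430 m/s.

7.43 m/s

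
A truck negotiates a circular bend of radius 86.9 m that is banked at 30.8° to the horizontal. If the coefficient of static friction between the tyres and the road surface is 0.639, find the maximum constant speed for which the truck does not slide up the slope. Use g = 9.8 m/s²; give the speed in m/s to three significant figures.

41.2 m/s

At the maximum speed, friction acts down the slope at its limiting value f = μN. Radially (horizontal, toward centre): N sinθ + μN cosθ = mv²/r. Vertically: N cosθ − μN sinθ = mg.
Dividing: v² = r g (sinθ + μcosθ)/(cosθ − μsinθ).
sinθ + μcosθ = 0.5120 + 0.639×0.8590 = 1.061; cosθ − μsinθ = 0.8590 − 0.639×0.5120 = 0.5318.
v² = 86.9 × 9.8 × 1.061/0.5318 = 1699 m²/s², so v = 41.22 m/s.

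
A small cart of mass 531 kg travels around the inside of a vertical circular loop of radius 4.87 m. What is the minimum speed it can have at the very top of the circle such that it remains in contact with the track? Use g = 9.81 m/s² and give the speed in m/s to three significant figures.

6.91 m/s

At the top, both weight mg and N point toward the centre: N + mg = mv²/r.
At minimum speed N → 0, so mg = mv_min²/r ⇒ v_min = √(g r) = √(9.81 × 4.87) = 6.912 m/s.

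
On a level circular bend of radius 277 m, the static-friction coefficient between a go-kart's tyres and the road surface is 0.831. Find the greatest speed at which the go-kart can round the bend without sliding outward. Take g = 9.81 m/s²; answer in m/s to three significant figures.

Friction provides the centripetal force on a flat curve. At maximum speed it is at its limiting value: μ_s m g = m v²/r.
Mass cancels: v_max = √(μ_s g r) = √(0.831 × 9.81 × 277) = √2258 = 47.52 m/s.

47.5 m/s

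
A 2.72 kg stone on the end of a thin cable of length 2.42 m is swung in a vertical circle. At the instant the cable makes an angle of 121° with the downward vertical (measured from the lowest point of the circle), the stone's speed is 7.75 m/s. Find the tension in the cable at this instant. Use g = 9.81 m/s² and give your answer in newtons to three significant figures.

53.8 N

Take the radial direction toward the centre of the circle as positive. The component of the weight along the string toward the centre is −mg cos φ (φ measured from the bottom), so Newton's second law along the string gives T − mg cos φ = m v²/r.
cos 121° = -0.5150, so T = m(v²/r + g cos φ) = 2.72 × ((7.75)²/2.42 + 9.81 × -0.5150) = 2.72 × (24.82 + (-5.053)) = 2.72 × 19.77 = 53.77 N.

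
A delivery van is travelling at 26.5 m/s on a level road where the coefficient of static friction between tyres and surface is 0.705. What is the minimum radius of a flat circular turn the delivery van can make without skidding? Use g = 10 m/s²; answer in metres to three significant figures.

At the limit, μ_s m g = m v²/r, so r_min = v²/(μ_s g) = (26.5)²/(0.705 × 10.0) = 702.2/7.050 = 99.61 m.

99.6 m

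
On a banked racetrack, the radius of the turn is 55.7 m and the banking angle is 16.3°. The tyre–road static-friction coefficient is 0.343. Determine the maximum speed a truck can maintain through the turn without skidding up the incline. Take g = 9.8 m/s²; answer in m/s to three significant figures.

At the maximum speed, friction acts down the slope at its limiting value f = μN. Radially (horizontal, toward centre): N sinθ + μN cosθ = mv²/r. Vertically: N cosθ − μN sinθ = mg.
Dividing: v² = r g (sinθ + μcosθ)/(cosθ − μsinθ).
sinθ + μcosθ = 0.2807 + 0.343×0.9598 = 0.6099; cosθ − μsinθ = 0.9598 − 0.343×0.2807 = 0.8635.
v² = 55.7 × 9.8 × 0.6099/0.8635 = 385.5 m²/s², so v = 19.63 m/s.

19.6 m/s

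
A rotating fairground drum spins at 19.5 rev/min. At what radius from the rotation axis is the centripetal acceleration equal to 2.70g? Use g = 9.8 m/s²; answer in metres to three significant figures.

ω = 19.5 rev/min × 2π/60 = 2.042 rad/s.
a_c = ω²r = 2.70g ⇒ r = 2.70 × 9.8 / (2.042)² = 26.46/4.170 = 6.345 m.

6.35 m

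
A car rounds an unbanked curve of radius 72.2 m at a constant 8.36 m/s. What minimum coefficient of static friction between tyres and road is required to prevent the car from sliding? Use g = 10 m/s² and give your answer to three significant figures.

Friction provides the centripetal force: μ_s m g = m v²/r, so μ_s = v²/(g r) = (8.360)²/(10.0 × 72.2) = 69.89/722.0 = 0.09680.

0.0968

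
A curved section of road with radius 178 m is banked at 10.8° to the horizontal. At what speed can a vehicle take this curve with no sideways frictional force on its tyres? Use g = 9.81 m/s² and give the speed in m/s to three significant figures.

18.3 m/s

On a frictionless banked curve, N sinθ = mv²/r and N cosθ = mg, so tanθ = v²/(rg).
v = √(r g tanθ) = √(178 × 9.81 × tan 10.8°) = √(178 × 9.81 × 0.1908) = √333.1 = 18.25 m/s.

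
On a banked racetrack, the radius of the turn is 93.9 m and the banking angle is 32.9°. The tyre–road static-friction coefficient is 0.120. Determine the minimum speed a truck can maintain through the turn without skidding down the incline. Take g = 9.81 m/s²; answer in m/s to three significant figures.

At the minimum speed, friction acts up the slope at its limiting value f = μN. Radially (horizontal, toward centre): N sinθ − μN cosθ = mv²/r. Vertically: N cosθ + μN sinθ = mg.
Dividing: v² = r g (sinθ − μcosθ)/(cosθ + μsinθ).
sinθ − μcosθ = 0.5432 − 0.120×0.8396 = 0.4424; cosθ + μsinθ = 0.8396 + 0.120×0.5432 = 0.9048.
v² = 93.9 × 9.81 × 0.4424/0.9048 = 450.4 m²/s², so v = 21.22 m/s.

21.2 m/s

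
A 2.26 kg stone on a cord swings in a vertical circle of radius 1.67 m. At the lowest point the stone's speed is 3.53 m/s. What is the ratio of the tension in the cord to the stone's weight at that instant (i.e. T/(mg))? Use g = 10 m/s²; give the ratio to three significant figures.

At the bottom, T − mg = mv²/r, so T = m(v²/r + g) and T/(mg) = v²/(rg) + 1 = (3.53)²/(1.67 × 10.0) + 1 = 0.7462 + 1 = 1.746.

1.75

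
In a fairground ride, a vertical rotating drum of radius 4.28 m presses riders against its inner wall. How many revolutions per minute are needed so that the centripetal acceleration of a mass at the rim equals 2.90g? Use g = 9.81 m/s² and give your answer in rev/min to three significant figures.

24.6 rev/min

Require ω²r = 2.90g, so ω = √(2.90 × 9.81/4.28) = 2.578 rad/s.
In rev/min: ω × 60/(2π) = 2.578 × 60/(2π) = 24.62 rev/min.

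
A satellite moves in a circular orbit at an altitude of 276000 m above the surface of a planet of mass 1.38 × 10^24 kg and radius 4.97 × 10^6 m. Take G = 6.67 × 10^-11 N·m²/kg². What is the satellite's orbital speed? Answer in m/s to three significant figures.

4190 m/s

Orbital radius r = R + h = 4.97 × 10^6 + 276000 = 5.246 × 10^6 m.
Gravity supplies the centripetal force: G M m / r² = m v² / r, so v = √(GM/r).
v = √(6.67 × 10^-11 × 1.38 × 10^24 / 5.246 × 10^6) = √(1.755 × 10^7) = 4189 m/s.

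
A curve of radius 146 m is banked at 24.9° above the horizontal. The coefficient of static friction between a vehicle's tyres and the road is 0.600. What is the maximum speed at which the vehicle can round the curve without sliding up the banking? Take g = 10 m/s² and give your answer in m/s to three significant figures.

46.4 m/s

At the maximum speed, friction acts down the slope at its limiting value f = μN. Radially (horizontal, toward centre): N sinθ + μN cosθ = mv²/r. Vertically: N cosθ − μN sinθ = mg.
Dividing: v² = r g (sinθ + μcosθ)/(cosθ − μsinθ).
sinθ + μcosθ = 0.4210 + 0.600×0.9070 = 0.9653; cosθ − μsinθ = 0.9070 − 0.600×0.4210 = 0.6544.
v² = 146 × 10.0 × 0.9653/0.6544 = 2153 m²/s², so v = 46.41 m/s.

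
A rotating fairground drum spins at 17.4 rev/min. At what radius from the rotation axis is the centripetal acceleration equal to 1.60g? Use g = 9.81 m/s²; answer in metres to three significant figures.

ω = 17.4 rev/min × 2π/60 = 1.822 rad/s.
a_c = ω²r = 1.60g ⇒ r = 1.60 × 9.81 / (1.822)² = 15.70/3.320 = 4.728 m.

4.73 m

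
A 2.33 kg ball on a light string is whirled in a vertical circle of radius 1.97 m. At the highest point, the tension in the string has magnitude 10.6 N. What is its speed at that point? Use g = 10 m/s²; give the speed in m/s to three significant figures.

At the top, T + mg = mv²/r, so v = √(r(T/m + g)) = √(1.97 × (10.6/2.33 + 10.0)) = √(1.97 × 14.55) = √28.66 = 5.354 m/s.

5.35 m/s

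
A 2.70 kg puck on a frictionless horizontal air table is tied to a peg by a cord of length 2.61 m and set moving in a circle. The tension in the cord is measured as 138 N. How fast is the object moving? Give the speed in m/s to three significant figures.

11.5 m/s

T = m v²/r ⇒ v = √(T r / m) = √(138 × 2.61 / 2.70) = √133.4 = 11.55 m/s.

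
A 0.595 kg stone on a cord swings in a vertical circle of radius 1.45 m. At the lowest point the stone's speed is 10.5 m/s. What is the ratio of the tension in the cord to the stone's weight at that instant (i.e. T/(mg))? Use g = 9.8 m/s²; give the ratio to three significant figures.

8.76

At the bottom, T − mg = mv²/r, so T = m(v²/r + g) and T/(mg) = v²/(rg) + 1 = (10.5)²/(1.45 × 9.8) + 1 = 7.759 + 1 = 8.759.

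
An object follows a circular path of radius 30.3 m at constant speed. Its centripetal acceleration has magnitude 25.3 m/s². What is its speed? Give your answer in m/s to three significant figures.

a_c = v²/r ⇒ v = √(a_c · r) = √(25.3 × 30.3) = √766.6 = 27.69 m/s.

27.7 m/s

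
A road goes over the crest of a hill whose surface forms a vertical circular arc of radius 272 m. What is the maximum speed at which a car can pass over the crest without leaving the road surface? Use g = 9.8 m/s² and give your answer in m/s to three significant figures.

At the crest the centre of the circle is below the car, so the net downward (centripetal) force is mg − N = mv²/r.
The car leaves the road when N → 0, giving v_max = √(g r) = √(9.8 × 272) = 51.63 m/s.

51.6 m/s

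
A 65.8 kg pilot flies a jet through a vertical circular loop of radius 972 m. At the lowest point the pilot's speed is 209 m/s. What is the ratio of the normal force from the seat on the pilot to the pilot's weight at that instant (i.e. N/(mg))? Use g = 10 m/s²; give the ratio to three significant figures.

5.49

At the bottom, N − mg = mv²/r, so N = m(v²/r + g) and N/(mg) = v²/(rg) + 1 = (209)²/(972 × 10.0) + 1 = 4.494 + 1 = 5.494.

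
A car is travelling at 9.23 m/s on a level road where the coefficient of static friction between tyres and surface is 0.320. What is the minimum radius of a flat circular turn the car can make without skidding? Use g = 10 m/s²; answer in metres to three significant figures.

26.6 m

At the limit, μ_s m g = m v²/r, so r_min = v²/(μ_s g) = (9.23)²/(0.320 × 10.0) = 85.19/3.200 = 26.62 m.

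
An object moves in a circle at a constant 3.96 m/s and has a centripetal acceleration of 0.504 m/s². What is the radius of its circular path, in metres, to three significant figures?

a_c = v²/r ⇒ r = v²/a_c = (3.96)²/0.504 = 15.68/0.504 = 31.11 m.

31.1 m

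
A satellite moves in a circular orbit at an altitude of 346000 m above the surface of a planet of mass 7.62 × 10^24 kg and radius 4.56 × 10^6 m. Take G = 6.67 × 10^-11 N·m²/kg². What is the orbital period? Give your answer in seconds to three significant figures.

3030 s

r = R + h = 4.56 × 10^6 + 346000 = 4.906 × 10^6 m. Gravity provides the centripetal force: G M m / r² = m v² / r ⇒ v = √(GM/r) = 10180 m/s.
T = 2πr/v = 2π × 4.906 × 10^6 / 10180 = 3029 s.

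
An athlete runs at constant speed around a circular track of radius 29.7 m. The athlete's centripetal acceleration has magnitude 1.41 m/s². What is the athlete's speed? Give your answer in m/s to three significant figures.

a_c = v²/r ⇒ v = √(a_c · r) = √(1.41 × 29.7) = √41.88 = 6.471 m/s.

6.47 m/s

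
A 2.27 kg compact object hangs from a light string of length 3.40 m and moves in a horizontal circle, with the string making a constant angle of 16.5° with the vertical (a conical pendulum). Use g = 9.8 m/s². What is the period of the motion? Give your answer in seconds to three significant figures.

3.62 s

r = L sinθ = 0.9657 m. From T sinθ = mω²r and T cosθ = mg: tanθ = ω²r/g, so ω² = g tanθ / r = g/(L cosθ).
ω = √(g/(L cosθ)) = √(9.8/(3.40 × 0.9588)) = √3.006 = 1.734 rad/s.
Period = 2π/ω = 3.624 s.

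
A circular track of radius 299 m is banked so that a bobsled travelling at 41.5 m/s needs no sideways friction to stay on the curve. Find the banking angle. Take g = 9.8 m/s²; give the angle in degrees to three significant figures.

For a frictionless banked turn: horizontally N sinθ = mv²/r and vertically N cosθ = mg.
Dividing: tanθ = v²/(r g) = (41.5)²/(299 × 9.8) = 1722/2930 = 0.5878.
θ = arctan(0.5878) = 30.45°.

30.4°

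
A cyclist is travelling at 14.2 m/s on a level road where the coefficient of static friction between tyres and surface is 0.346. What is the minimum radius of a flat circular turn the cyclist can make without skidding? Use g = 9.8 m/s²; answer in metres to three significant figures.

59.5 m

At the limit, μ_s m g = m v²/r, so r_min = v²/(μ_s g) = (14.2)²/(0.346 × 9.8) = 201.6/3.391 = 59.47 m.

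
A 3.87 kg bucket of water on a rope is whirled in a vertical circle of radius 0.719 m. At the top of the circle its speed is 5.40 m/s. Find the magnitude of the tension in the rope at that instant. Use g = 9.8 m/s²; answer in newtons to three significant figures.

At the top, both T and the weight mg point inward (toward the centre), so T + mg = mv²/r.
T = m(v²/r − g) = 3.87 × ((5.40)²/0.719 − 9.8) = 3.87 × (40.56 − 9.8) = 3.87 × 30.76 = 119.0 N.

119 N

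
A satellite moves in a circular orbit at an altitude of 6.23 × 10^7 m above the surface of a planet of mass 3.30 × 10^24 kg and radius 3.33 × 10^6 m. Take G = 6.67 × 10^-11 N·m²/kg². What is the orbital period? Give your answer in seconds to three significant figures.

225000 s

r = R + h = 3.33 × 10^6 + 6.23 × 10^7 = 6.563 × 10^7 m. Gravity provides the centripetal force: G M m / r² = m v² / r ⇒ v = √(GM/r) = 1831 m/s.
T = 2πr/v = 2π × 6.563 × 10^7 / 1831 = 225200 s.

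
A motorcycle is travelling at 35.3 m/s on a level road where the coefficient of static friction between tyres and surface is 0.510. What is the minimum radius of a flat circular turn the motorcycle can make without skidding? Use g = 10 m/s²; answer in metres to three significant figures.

244 m

At the limit, μ_s m g = m v²/r, so r_min = v²/(μ_s g) = (35.3)²/(0.510 × 10.0) = 1246/5.100 = 244.3 m.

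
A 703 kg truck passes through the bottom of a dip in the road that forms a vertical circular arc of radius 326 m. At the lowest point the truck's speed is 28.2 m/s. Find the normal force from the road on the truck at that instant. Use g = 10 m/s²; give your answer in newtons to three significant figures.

At the lowest point, N points up (toward the centre) and the weight mg points down (away from the centre), so the net inward force is N − mg = mv²/r.
N = m(v²/r + g) = 703 × ((28.2)²/326 + 10.0) = 703 × (2.439 + 10.0) = 703 × 12.44 = 8745 N.

8740 N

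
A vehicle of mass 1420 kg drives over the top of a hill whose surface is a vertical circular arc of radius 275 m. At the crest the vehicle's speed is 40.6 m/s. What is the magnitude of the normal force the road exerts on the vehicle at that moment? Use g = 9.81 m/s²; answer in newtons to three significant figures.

At the crest the centripetal acceleration points downward (toward the centre of the arc), so mg − N = mv²/r.
N = m(g − v²/r) = 1420 × (9.81 − (40.6)²/275) = 1420 × (9.81 − 5.994) = 1420 × 3.816 = 5419 N.

5420 N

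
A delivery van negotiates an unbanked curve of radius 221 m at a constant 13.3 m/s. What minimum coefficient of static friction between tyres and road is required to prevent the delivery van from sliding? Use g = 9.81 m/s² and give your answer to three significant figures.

Friction provides the centripetal force: μ_s m g = m v²/r, so μ_s = v²/(g r) = (13.30)²/(9.81 × 221) = 176.9/2168 = 0.08159.

0.0816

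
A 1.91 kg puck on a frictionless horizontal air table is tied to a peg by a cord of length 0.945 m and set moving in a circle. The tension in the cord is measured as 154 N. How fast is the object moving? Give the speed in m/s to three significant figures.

T = m v²/r ⇒ v = √(T r / m) = √(154 × 0.945 / 1.91) = √76.19 = 8.729 m/s.

8.73 m/s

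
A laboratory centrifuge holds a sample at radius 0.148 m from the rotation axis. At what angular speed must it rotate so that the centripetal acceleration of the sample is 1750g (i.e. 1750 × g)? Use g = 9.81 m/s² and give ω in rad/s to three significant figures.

Centripetal acceleration a_c = ω²r. Setting ω²r = 1750g:
ω = √(1750g / r) = √(1750 × 9.81 / 0.148) = √116000 = 340.6 rad/s.

341 rad/s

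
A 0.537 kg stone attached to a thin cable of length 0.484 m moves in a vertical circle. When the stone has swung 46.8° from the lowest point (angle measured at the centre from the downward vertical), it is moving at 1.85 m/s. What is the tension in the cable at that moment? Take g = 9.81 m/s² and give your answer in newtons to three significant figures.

Take the radial direction toward the centre of the circle as positive. The component of the weight along the string toward the centre is −mg cos φ (φ measured from the bottom), so Newton's second law along the string gives T − mg cos φ = m v²/r.
cos 46.8° = 0.6845, so T = m(v²/r + g cos φ) = 0.537 × ((1.85)²/0.484 + 9.81 × 0.6845) = 0.537 × (7.071 + (6.715)) = 0.537 × 13.79 = 7.403 N.

7.40 N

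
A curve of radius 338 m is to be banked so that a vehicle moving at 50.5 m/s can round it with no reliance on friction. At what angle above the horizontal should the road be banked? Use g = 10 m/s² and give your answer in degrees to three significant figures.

For a frictionless banked turn: horizontally N sinθ = mv²/r and vertically N cosθ = mg.
Dividing: tanθ = v²/(r g) = (50.5)²/(338 × 10.0) = 2550/3380 = 0.7545.
θ = arctan(0.7545) = 37.03°.

37.0°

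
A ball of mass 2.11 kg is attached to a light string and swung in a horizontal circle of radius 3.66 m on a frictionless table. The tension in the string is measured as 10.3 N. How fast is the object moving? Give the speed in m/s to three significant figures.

T = m v²/r ⇒ v = √(T r / m) = √(10.3 × 3.66 / 2.11) = √17.87 = 4.227 m/s.

4.23 m/s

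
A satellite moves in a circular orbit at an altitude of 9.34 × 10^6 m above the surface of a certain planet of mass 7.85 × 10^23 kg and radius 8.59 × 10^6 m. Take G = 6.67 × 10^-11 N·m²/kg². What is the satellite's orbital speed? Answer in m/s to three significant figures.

Orbital radius r = R + h = 8.59 × 10^6 + 9.34 × 10^6 = 1.793 × 10^7 m.
Gravity supplies the centripetal force: G M m / r² = m v² / r, so v = √(GM/r).
v = √(6.67 × 10^-11 × 7.85 × 10^23 / 1.793 × 10^7) = √(2.920 × 10^6) = 1709 m/s.

1710 m/s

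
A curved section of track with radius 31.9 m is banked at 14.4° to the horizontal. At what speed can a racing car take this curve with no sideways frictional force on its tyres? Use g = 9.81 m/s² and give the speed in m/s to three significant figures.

On a frictionless banked curve, N sinθ = mv²/r and N cosθ = mg, so tanθ = v²/(rg).
v = √(r g tanθ) = √(31.9 × 9.81 × tan 14.4°) = √(31.9 × 9.81 × 0.2568) = √80.35 = 8.964 m/s.

8.96 m/s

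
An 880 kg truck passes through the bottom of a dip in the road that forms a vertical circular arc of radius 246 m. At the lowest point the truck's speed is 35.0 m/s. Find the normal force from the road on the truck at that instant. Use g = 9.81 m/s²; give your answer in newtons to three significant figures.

At the lowest point, N points up (toward the centre) and the weight mg points down (away from the centre), so the net inward force is N − mg = mv²/r.
N = m(v²/r + g) = 880 × ((35.0)²/246 + 9.81) = 880 × (4.980 + 9.81) = 880 × 14.79 = 13010 N.

13000 N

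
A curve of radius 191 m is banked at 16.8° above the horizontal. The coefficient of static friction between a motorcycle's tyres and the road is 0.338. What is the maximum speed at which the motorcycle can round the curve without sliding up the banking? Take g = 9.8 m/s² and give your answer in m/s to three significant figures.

At the maximum speed, friction acts down the slope at its limiting value f = μN. Radially (horizontal, toward centre): N sinθ + μN cosθ = mv²/r. Vertically: N cosθ − μN sinθ = mg.
Dividing: v² = r g (sinθ + μcosθ)/(cosθ − μsinθ).
sinθ + μcosθ = 0.2890 + 0.338×0.9573 = 0.6126; cosθ − μsinθ = 0.9573 − 0.338×0.2890 = 0.8596.
v² = 191 × 9.8 × 0.6126/0.8596 = 1334 m²/s², so v = 36.52 m/s.

36.5 m/s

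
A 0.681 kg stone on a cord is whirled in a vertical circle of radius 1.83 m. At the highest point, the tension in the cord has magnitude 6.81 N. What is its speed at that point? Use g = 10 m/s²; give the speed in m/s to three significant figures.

At the top, T + mg = mv²/r, so v = √(r(T/m + g)) = √(1.83 × (6.81/0.681 + 10.0)) = √(1.83 × 20.00) = √36.60 = 6.050 m/s.

6.05 m/s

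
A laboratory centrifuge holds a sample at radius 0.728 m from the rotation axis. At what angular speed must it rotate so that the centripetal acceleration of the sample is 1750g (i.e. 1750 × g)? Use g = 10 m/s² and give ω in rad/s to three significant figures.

155 rad/s

Centripetal acceleration a_c = ω²r. Setting ω²r = 1750g:
ω = √(1750g / r) = √(1750 × 10.0 / 0.728) = √24040 = 155.0 rad/s.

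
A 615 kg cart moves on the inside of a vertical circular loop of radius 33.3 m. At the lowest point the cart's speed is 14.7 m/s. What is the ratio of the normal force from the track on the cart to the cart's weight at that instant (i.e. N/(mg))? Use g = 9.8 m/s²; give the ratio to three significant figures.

1.66

At the bottom, N − mg = mv²/r, so N = m(v²/r + g) and N/(mg) = v²/(rg) + 1 = (14.7)²/(33.3 × 9.8) + 1 = 0.6622 + 1 = 1.662.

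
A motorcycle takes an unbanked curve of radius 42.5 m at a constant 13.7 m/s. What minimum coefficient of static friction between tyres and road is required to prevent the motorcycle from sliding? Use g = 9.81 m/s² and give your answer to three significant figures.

0.450

Friction provides the centripetal force: μ_s m g = m v²/r, so μ_s = v²/(g r) = (13.70)²/(9.81 × 42.5) = 187.7/416.9 = 0.4502.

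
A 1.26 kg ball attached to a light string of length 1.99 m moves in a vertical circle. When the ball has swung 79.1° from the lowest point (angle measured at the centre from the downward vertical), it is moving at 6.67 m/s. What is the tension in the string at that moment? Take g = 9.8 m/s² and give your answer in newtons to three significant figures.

Take the radial direction toward the centre of the circle as positive. The component of the weight along the string toward the centre is −mg cos φ (φ measured from the bottom), so Newton's second law along the string gives T − mg cos φ = m v²/r.
cos 79.1° = 0.1891, so T = m(v²/r + g cos φ) = 1.26 × ((6.67)²/1.99 + 9.8 × 0.1891) = 1.26 × (22.36 + (1.853)) = 1.26 × 24.21 = 30.50 N.

30.5 N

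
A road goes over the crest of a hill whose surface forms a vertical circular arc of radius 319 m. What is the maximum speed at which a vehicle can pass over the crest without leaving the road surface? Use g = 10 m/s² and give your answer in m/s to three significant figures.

At the crest the centre of the circle is below the vehicle, so the net downward (centripetal) force is mg − N = mv²/r.
The vehicle leaves the road when N → 0, giving v_max = √(g r) = √(10.0 × 319) = 56.48 m/s.

56.5 m/s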